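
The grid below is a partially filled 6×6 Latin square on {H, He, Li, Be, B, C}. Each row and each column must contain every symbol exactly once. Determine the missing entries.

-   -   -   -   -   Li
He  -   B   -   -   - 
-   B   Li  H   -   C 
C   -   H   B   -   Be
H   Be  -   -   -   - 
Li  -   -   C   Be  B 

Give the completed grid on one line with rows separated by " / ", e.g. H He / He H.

B C Be He H Li / He Li B Be C H / Be B Li H He C / C He H B Li Be / H Be C Li B He / Li H He C Be B

row 2 has {He,B}; column 6 has {Li,Be,B,C} — only H is left for (r2,c6).
row 3 has {H,Li,B,C}; column 1 has {H,He,Li,C} — only Be is left for (r3,c1).
row 3 has {H,Li,Be,B,C}; column 5 has {Be} — only He is left for (r3,c5).
row 4 has {H,Be,B,C}; column 5 has {He,Be} — only Li is left for (r4,c5).
row 5 has {H,Be}; column 6 has {H,Li,Be,B,C} — only He is left for (r5,c6).
row 6 has {Li,Be,B,C}; column 3 has {H,Li,B} — only He is left for (r6,c3).
row 1 has {Li}; column 1 has {H,He,Li,Be,C} — only B is left for (r1,c1).
row 2 has {H,He,B}; column 5 has {He,Li,Be} — only C is left for (r2,c5).
row 4 has {H,Li,Be,B,C}; column 2 has {Be,B} — only He is left for (r4,c2).
row 5 has {H,He,Be}; column 3 has {H,He,Li,B} — only C is left for (r5,c3).
row 5 has {H,He,Be,C}; column 4 has {H,B,C} — only Li is left for (r5,c4).
row 5 has {H,He,Li,Be,C}; column 5 has {He,Li,Be,C} — only B is left for (r5,c5).
row 6 has {He,Li,Be,B,C}; column 2 has {He,Be,B} — only H is left for (r6,c2).
row 1 has {Li,B}; column 2 has {H,He,Be,B} — only C is left for (r1,c2).
row 1 has {Li,B,C}; column 3 has {H,He,Li,B,C} — only Be is left for (r1,c3).
row 1 has {Li,Be,B,C}; column 4 has {H,Li,B,C} — only He is left for (r1,c4).
row 1 has {He,Li,Be,B,C}; column 5 has {He,Li,Be,B,C} — only H is left for (r1,c5).
row 2 has {H,He,B,C}; column 2 has {H,He,Be,B,C} — only Li is left for (r2,c2).
row 2 has {H,He,Li,B,C}; column 4 has {H,He,Li,B,C} — only Be is left for (r2,c4).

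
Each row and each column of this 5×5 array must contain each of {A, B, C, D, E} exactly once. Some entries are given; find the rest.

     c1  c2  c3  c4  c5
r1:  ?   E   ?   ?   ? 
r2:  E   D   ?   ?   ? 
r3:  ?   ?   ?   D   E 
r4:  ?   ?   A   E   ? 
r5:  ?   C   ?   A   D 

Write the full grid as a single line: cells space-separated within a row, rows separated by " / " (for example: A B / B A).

A E D C B / E D C B A / C A B D E / D B A E C / B C E A D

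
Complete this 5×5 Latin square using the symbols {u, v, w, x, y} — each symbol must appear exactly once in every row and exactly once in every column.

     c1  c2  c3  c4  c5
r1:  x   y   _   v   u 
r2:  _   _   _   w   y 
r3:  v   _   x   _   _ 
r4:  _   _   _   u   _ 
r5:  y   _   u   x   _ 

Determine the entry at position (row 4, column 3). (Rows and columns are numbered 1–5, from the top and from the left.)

y

row 1 has {u,v,x,y}; column 3 has {u,x} — only w is left for (r1,c3).
row 2 has {w,y}; column 1 has {v,x,y} — only u is left for (r2,c1).
row 2 has {u,w,y}; column 3 has {u,w,x} — only v is left for (r2,c3).
row 3 has {v,x}; column 4 has {u,v,w,x} — only y is left for (r3,c4).
row 3 has {v,x,y}; column 5 has {u,y} — only w is left for (r3,c5).
row 4 has {u}; column 1 has {u,v,x,y} — only w is left for (r4,c1).
row 4 has {u,w}; column 3 has {u,v,w,x} — only y is left for (r4,c3).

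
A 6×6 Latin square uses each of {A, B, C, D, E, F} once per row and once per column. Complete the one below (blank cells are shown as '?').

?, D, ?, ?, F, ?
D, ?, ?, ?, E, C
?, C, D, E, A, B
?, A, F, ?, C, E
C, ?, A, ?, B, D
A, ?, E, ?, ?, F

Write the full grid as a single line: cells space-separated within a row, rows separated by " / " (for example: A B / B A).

E D C B F A / D F B A E C / F C D E A B / B A F D C E / C E A F B D / A B E C D F

At row 1, column 6: row 1 has {D,F}; column 6 has {B,C,D,E,F}; that leaves A.
At row 2, column 3: row 2 has {C,D,E}; column 3 has {A,D,E,F}; that leaves B.
At row 3, column 1: row 3 has {A,B,C,D,E}; column 1 has {A,C,D}; that leaves F.
At row 4, column 1: row 4 has {A,C,E,F}; column 1 has {A,C,D,F}; that leaves B.
At row 4, column 4: row 4 has {A,B,C,E,F}; column 4 has {E}; that leaves D.
At row 5, column 4: row 5 has {A,B,C,D}; column 4 has {D,E}; that leaves F.
At row 6, column 2: row 6 has {A,E,F}; column 2 has {A,C,D}; that leaves B.
At row 6, column 4: row 6 has {A,B,E,F}; column 4 has {D,E,F}; that leaves C.
At row 6, column 5: row 6 has {A,B,C,E,F}; column 5 has {A,B,C,E,F}; that leaves D.
At row 1, column 1: row 1 has {A,D,F}; column 1 has {A,B,C,D,F}; that leaves E.
At row 1, column 3: row 1 has {A,D,E,F}; column 3 has {A,B,D,E,F}; that leaves C.
At row 1, column 4: row 1 has {A,C,D,E,F}; column 4 has {C,D,E,F}; that leaves B.
At row 2, column 2: row 2 has {B,C,D,E}; column 2 has {A,B,C,D}; that leaves F.
At row 2, column 4: row 2 has {B,C,D,E,F}; column 4 has {B,C,D,E,F}; that leaves A.
At row 5, column 2: row 5 has {A,B,C,D,F}; column 2 has {A,B,C,D,F}; that leaves E.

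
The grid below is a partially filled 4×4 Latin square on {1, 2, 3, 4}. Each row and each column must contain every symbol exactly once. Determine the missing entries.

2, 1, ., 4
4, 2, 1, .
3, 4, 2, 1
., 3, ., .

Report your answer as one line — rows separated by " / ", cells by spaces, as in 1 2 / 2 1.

2 1 3 4 / 4 2 1 3 / 3 4 2 1 / 1 3 4 2

(r1,c3) = 3
(r2,c4) = 3
(r4,c1) = 1
(r4,c3) = 4
(r4,c4) = 2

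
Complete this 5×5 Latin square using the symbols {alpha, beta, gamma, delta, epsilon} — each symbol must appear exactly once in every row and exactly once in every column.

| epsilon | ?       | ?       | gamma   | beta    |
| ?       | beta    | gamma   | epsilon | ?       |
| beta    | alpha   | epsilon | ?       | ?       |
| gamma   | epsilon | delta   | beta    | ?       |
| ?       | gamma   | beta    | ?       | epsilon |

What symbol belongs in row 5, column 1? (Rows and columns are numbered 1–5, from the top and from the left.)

delta

(r1,c2): row 1 has {beta,gamma,epsilon}; column 2 has {alpha,beta,gamma,epsilon}, so it must be delta.
(r1,c3): row 1 has {beta,gamma,delta,epsilon}; column 3 has {beta,gamma,delta,epsilon}, so it must be alpha.
(r3,c4): row 3 has {alpha,beta,epsilon}; column 4 has {beta,gamma,epsilon}, so it must be delta.
(r3,c5): row 3 has {alpha,beta,delta,epsilon}; column 5 has {beta,epsilon}, so it must be gamma.
(r4,c5): row 4 has {beta,gamma,delta,epsilon}; column 5 has {beta,gamma,epsilon}, so it must be alpha.
(r5,c4): row 5 has {beta,gamma,epsilon}; column 4 has {beta,gamma,delta,epsilon}, so it must be alpha.
(r2,c5): row 2 has {beta,gamma,epsilon}; column 5 has {alpha,beta,gamma,epsilon}, so it must be delta.
(r5,c1): row 5 has {alpha,beta,gamma,epsilon}; column 1 has {beta,gamma,epsilon}, so it must be delta.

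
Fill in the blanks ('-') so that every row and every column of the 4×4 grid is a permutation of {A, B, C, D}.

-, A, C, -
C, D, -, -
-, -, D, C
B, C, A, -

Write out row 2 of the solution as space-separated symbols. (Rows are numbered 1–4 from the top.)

C D B A

row 1 has {A,C}; column 1 has {B,C} — only D is left for (r1,c1).
row 1 has {A,C,D}; column 4 has {C} — only B is left for (r1,c4).
row 2 has {C,D}; column 3 has {A,C,D} — only B is left for (r2,c3).
row 2 has {B,C,D}; column 4 has {B,C} — only A is left for (r2,c4).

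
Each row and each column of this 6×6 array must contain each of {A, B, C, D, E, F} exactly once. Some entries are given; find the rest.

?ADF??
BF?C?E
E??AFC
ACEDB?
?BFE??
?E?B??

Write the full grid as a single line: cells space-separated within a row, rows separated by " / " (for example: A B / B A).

C A D F E B / B F A C D E / E D B A F C / A C E D B F / D B F E C A / F E C B A D

(r1,c1) = C
(r1,c5) = E
(r1,c6) = B
(r2,c3) = A
(r2,c5) = D
(r3,c2) = D
(r3,c3) = B
(r4,c6) = F
(r5,c1) = D
(r5,c6) = A
(r6,c1) = F
(r6,c3) = C
(r6,c5) = A
(r6,c6) = D
(r5,c5) = C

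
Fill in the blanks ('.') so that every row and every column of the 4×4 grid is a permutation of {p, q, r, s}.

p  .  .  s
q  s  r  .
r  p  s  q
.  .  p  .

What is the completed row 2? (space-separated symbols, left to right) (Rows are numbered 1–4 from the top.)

q s r p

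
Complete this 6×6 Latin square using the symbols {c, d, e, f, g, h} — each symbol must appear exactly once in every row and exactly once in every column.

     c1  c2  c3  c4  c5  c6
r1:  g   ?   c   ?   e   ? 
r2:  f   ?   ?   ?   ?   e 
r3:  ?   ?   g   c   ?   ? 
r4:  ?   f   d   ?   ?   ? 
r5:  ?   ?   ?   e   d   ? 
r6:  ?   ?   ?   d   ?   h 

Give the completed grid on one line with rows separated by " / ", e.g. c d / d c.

g h c f e d / f d h g c e / d e g c h f / e f d h g c / h c f e d g / c g e d f h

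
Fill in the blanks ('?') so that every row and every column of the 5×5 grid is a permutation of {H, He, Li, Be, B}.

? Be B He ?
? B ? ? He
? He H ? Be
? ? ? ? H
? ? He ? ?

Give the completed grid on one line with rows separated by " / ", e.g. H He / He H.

H Be B He Li / Be B Li H He / B He H Li Be / He Li Be B H / Li H He Be B

(r1,c5): row 1 has {He,Be,B}; column 5 has {H,He,Be}, so it must be Li.
(r4,c2): row 4 has {H}; column 2 has {He,Be,B}, so it must be Li.
(r4,c3): row 4 has {H,Li}; column 3 has {H,He,B}, so it must be Be.
(r4,c4): row 4 has {H,Li,Be}; column 4 has {He}, so it must be B.
(r5,c2): row 5 has {He}; column 2 has {He,Li,Be,B}, so it must be H.
(r5,c5): row 5 has {H,He}; column 5 has {H,He,Li,Be}, so it must be B.
(r1,c1): row 1 has {He,Li,Be,B}; column 1 is empty so far, so it must be H.
(r2,c3): row 2 has {He,B}; column 3 has {H,He,Be,B}, so it must be Li.
(r3,c4): row 3 has {H,He,Be}; column 4 has {He,B}, so it must be Li.
(r4,c1): row 4 has {H,Li,Be,B}; column 1 has {H}, so it must be He.
(r5,c4): row 5 has {H,He,B}; column 4 has {He,Li,B}, so it must be Be.
(r2,c1): row 2 has {He,Li,B}; column 1 has {H,He}, so it must be Be.
(r2,c4): row 2 has {He,Li,Be,B}; column 4 has {He,Li,Be,B}, so it must be H.
(r3,c1): row 3 has {H,He,Li,Be}; column 1 has {H,He,Be}, so it must be B.
(r5,c1): row 5 has {H,He,Be,B}; column 1 has {H,He,Be,B}, so it must be Li.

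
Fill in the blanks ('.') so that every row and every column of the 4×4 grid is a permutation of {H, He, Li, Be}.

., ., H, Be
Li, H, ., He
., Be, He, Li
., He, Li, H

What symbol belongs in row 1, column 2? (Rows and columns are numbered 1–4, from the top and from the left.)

(r1,c1) = He
(r1,c2) = Li

Li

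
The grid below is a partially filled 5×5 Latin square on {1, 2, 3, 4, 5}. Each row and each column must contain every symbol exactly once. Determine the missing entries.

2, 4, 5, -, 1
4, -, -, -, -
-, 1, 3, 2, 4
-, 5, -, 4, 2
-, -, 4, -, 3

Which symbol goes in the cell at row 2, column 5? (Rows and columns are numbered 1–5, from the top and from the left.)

5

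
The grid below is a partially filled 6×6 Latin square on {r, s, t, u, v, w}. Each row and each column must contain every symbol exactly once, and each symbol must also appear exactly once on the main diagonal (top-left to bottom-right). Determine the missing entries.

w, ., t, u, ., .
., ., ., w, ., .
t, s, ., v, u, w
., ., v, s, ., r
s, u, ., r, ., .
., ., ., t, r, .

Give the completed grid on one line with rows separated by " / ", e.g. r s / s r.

Cell (r3,c3): row 3 has {s,t,u,v,w}; column 3 has {t,v}; the diagonal has {s,w} → r.
Cell (r4,c1): row 4 has {r,s,v}; column 1 has {s,t,w} → u.
Cell (r5,c3): row 5 has {r,s,u}; column 3 has {r,t,v} → w.
Cell (r6,c1): row 6 has {r,t}; column 1 has {s,t,u,w} → v.
Cell (r6,c2): row 6 has {r,t,v}; column 2 has {s,u} → w.
Cell (r6,c6): row 6 has {r,t,v,w}; column 6 has {r,w}; the diagonal has {r,s,w} → u.
Cell (r2,c1): row 2 has {w}; column 1 has {s,t,u,v,w} → r.
Cell (r4,c2): row 4 has {r,s,u,v}; column 2 has {s,u,w} → t.
Cell (r4,c5): row 4 has {r,s,t,u,v}; column 5 has {r,u} → w.
Cell (r6,c3): row 6 has {r,t,u,v,w}; column 3 has {r,t,v,w} → s.
Cell (r2,c2): row 2 has {r,w}; column 2 has {s,t,u,w}; the diagonal has {r,s,u,w} → v.
Cell (r2,c3): row 2 has {r,v,w}; column 3 has {r,s,t,v,w} → u.
Cell (r5,c5): row 5 has {r,s,u,w}; column 5 has {r,u,w}; the diagonal has {r,s,u,v,w} → t.
Cell (r5,c6): row 5 has {r,s,t,u,w}; column 6 has {r,u,w} → v.
Cell (r1,c2): row 1 has {t,u,w}; column 2 has {s,t,u,v,w} → r.
Cell (r1,c6): row 1 has {r,t,u,w}; column 6 has {r,u,v,w} → s.
Cell (r2,c5): row 2 has {r,u,v,w}; column 5 has {r,t,u,w} → s.
Cell (r2,c6): row 2 has {r,s,u,v,w}; column 6 has {r,s,u,v,w} → t.
Cell (r1,c5): row 1 has {r,s,t,u,w}; column 5 has {r,s,t,u,w} → v.

w r t u v s / r v u w s t / t s r v u w / u t v s w r / s u w r t v / v w s t r u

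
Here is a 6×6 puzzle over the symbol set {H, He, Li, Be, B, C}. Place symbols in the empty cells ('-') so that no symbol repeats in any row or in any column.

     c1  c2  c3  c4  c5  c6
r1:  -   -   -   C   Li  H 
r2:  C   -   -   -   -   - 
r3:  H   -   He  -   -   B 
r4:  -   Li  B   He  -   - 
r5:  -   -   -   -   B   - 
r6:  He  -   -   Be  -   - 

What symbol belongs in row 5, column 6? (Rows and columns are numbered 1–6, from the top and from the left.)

He

(r1,c3) = Be
(r3,c4) = Li
(r4,c1) = Be
(r4,c6) = C
(r5,c1) = Li
(r5,c4) = H
(r6,c6) = Li
(r1,c1) = B
(r1,c2) = He
(r2,c4) = B
(r4,c5) = H
(r5,c3) = C
(r6,c3) = H
(r6,c5) = C
(r2,c3) = Li
(r3,c5) = Be
(r5,c2) = Be
(r5,c6) = He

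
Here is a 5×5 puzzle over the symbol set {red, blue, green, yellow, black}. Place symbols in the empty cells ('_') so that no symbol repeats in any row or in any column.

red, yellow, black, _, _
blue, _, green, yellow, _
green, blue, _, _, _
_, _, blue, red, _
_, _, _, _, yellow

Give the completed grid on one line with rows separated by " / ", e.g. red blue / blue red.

row 3 has {blue,green}; column 4 has {red,yellow} — only black is left for (r3,c4).
row 3 has {blue,green,black}; column 5 has {yellow} — only red is left for (r3,c5).
row 5 has {yellow}; column 1 has {red,blue,green} — only black is left for (r5,c1).
row 5 has {yellow,black}; column 3 has {blue,green,black} — only red is left for (r5,c3).
row 2 has {blue,green,yellow}; column 5 has {red,yellow} — only black is left for (r2,c5).
row 3 has {red,blue,green,black}; column 3 has {red,blue,green,black} — only yellow is left for (r3,c3).
row 4 has {red,blue}; column 1 has {red,blue,green,black} — only yellow is left for (r4,c1).
row 4 has {red,blue,yellow}; column 5 has {red,yellow,black} — only green is left for (r4,c5).
row 5 has {red,yellow,black}; column 2 has {blue,yellow} — only green is left for (r5,c2).
row 5 has {red,green,yellow,black}; column 4 has {red,yellow,black} — only blue is left for (r5,c4).
row 1 has {red,yellow,black}; column 4 has {red,blue,yellow,black} — only green is left for (r1,c4).
row 1 has {red,green,yellow,black}; column 5 has {red,green,yellow,black} — only blue is left for (r1,c5).
row 2 has {blue,green,yellow,black}; column 2 has {blue,green,yellow} — only red is left for (r2,c2).
row 4 has {red,blue,green,yellow}; column 2 has {red,blue,green,yellow} — only black is left for (r4,c2).

red yellow black green blue / blue red green yellow black / green blue yellow black red / yellow black blue red green / black green red blue yellow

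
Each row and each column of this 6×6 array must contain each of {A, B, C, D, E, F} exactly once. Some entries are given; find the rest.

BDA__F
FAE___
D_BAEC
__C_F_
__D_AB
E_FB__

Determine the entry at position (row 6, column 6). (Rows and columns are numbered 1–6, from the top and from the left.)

A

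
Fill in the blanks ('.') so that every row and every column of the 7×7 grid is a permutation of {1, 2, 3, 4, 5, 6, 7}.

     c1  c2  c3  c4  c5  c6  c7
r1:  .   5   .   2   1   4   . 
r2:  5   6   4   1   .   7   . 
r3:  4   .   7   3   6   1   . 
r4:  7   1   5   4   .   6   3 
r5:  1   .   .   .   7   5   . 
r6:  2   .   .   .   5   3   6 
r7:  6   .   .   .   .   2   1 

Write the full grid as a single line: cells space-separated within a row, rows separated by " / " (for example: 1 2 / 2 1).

3 5 6 2 1 4 7 / 5 6 4 1 3 7 2 / 4 2 7 3 6 1 5 / 7 1 5 4 2 6 3 / 1 3 2 6 7 5 4 / 2 4 1 7 5 3 6 / 6 7 3 5 4 2 1

Cell (r1,c1): row 1 has {1,2,4,5}; column 1 has {1,2,4,5,6,7} → 3.
Cell (r1,c3): row 1 has {1,2,3,4,5}; column 3 has {4,5,7} → 6.
Cell (r1,c7): row 1 has {1,2,3,4,5,6}; column 7 has {1,3,6} → 7.
Cell (r2,c7): row 2 has {1,4,5,6,7}; column 7 has {1,3,6,7} → 2.
Cell (r3,c2): row 3 has {1,3,4,6,7}; column 2 has {1,5,6} → 2.
Cell (r3,c7): row 3 has {1,2,3,4,6,7}; column 7 has {1,2,3,6,7} → 5.
Cell (r4,c5): row 4 has {1,3,4,5,6,7}; column 5 has {1,5,6,7} → 2.
Cell (r5,c4): row 5 has {1,5,7}; column 4 has {1,2,3,4} → 6.
Cell (r5,c7): row 5 has {1,5,6,7}; column 7 has {1,2,3,5,6,7} → 4.
Cell (r6,c3): row 6 has {2,3,5,6}; column 3 has {4,5,6,7} → 1.
Cell (r6,c4): row 6 has {1,2,3,5,6}; column 4 has {1,2,3,4,6} → 7.
Cell (r7,c3): row 7 has {1,2,6}; column 3 has {1,4,5,6,7} → 3.
Cell (r7,c4): row 7 has {1,2,3,6}; column 4 has {1,2,3,4,6,7} → 5.
Cell (r7,c5): row 7 has {1,2,3,5,6}; column 5 has {1,2,5,6,7} → 4.
Cell (r2,c5): row 2 has {1,2,4,5,6,7}; column 5 has {1,2,4,5,6,7} → 3.
Cell (r5,c2): row 5 has {1,4,5,6,7}; column 2 has {1,2,5,6} → 3.
Cell (r5,c3): row 5 has {1,3,4,5,6,7}; column 3 has {1,3,4,5,6,7} → 2.
Cell (r6,c2): row 6 has {1,2,3,5,6,7}; column 2 has {1,2,3,5,6} → 4.
Cell (r7,c2): row 7 has {1,2,3,4,5,6}; column 2 has {1,2,3,4,5,6} → 7.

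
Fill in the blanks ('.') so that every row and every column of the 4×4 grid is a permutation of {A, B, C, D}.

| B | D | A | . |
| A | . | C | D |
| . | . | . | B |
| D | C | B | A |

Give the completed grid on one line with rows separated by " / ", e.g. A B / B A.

B D A C / A B C D / C A D B / D C B A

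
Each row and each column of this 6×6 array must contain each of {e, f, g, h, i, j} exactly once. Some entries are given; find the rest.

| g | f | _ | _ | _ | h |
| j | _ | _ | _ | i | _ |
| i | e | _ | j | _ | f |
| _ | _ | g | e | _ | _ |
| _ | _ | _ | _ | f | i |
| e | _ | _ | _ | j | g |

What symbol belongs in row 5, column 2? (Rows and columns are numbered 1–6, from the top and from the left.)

j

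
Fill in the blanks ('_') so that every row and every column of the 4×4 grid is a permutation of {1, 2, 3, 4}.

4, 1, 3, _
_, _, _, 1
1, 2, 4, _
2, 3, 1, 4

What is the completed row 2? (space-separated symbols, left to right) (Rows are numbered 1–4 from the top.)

3 4 2 1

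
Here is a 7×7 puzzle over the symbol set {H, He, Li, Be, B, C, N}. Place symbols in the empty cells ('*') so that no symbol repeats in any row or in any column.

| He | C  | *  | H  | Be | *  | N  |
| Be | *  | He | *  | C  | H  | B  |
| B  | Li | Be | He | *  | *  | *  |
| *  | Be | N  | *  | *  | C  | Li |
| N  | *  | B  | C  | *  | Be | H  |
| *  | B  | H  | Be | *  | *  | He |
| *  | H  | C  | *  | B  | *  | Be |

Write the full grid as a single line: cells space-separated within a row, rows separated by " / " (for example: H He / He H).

Cell (r1,c3): row 1 has {H,He,Be,C,N}; column 3 has {H,He,Be,B,C,N} → Li.
Cell (r1,c6): row 1 has {H,He,Li,Be,C,N}; column 6 has {H,Be,C} → B.
Cell (r2,c2): row 2 has {H,He,Be,B,C}; column 2 has {H,Li,Be,B,C} → N.
Cell (r2,c4): row 2 has {H,He,Be,B,C,N}; column 4 has {H,He,Be,C} → Li.
Cell (r3,c6): row 3 has {He,Li,Be,B}; column 6 has {H,Be,B,C} → N.
Cell (r3,c7): row 3 has {He,Li,Be,B,N}; column 7 has {H,He,Li,Be,B,N} → C.
Cell (r4,c1): row 4 has {Li,Be,C,N}; column 1 has {He,Be,B,N} → H.
Cell (r4,c4): row 4 has {H,Li,Be,C,N}; column 4 has {H,He,Li,Be,C} → B.
Cell (r4,c5): row 4 has {H,Li,Be,B,C,N}; column 5 has {Be,B,C} → He.
Cell (r5,c2): row 5 has {H,Be,B,C,N}; column 2 has {H,Li,Be,B,C,N} → He.
Cell (r5,c5): row 5 has {H,He,Be,B,C,N}; column 5 has {He,Be,B,C} → Li.
Cell (r6,c5): row 6 has {H,He,Be,B}; column 5 has {He,Li,Be,B,C} → N.
Cell (r6,c6): row 6 has {H,He,Be,B,N}; column 6 has {H,Be,B,C,N} → Li.
Cell (r7,c1): row 7 has {H,Be,B,C}; column 1 has {H,He,Be,B,N} → Li.
Cell (r7,c4): row 7 has {H,Li,Be,B,C}; column 4 has {H,He,Li,Be,B,C} → N.
Cell (r7,c6): row 7 has {H,Li,Be,B,C,N}; column 6 has {H,Li,Be,B,C,N} → He.
Cell (r3,c5): row 3 has {He,Li,Be,B,C,N}; column 5 has {He,Li,Be,B,C,N} → H.
Cell (r6,c1): row 6 has {H,He,Li,Be,B,N}; column 1 has {H,He,Li,Be,B,N} → C.

He C Li H Be B N / Be N He Li C H B / B Li Be He H N C / H Be N B He C Li / N He B C Li Be H / C B H Be N Li He / Li H C N B He Be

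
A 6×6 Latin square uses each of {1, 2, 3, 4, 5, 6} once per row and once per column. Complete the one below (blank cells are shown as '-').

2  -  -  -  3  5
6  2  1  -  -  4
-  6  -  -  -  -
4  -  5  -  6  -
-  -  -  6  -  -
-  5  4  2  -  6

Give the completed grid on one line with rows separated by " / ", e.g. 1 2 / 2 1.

2 1 6 4 3 5 / 6 2 1 3 5 4 / 1 6 2 5 4 3 / 4 3 5 1 6 2 / 5 4 3 6 2 1 / 3 5 4 2 1 6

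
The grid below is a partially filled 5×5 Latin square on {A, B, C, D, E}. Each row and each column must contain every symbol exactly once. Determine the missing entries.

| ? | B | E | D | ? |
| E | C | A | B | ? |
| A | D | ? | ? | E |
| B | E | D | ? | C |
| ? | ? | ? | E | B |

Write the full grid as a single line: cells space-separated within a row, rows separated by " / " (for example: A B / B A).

C B E D A / E C A B D / A D B C E / B E D A C / D A C E B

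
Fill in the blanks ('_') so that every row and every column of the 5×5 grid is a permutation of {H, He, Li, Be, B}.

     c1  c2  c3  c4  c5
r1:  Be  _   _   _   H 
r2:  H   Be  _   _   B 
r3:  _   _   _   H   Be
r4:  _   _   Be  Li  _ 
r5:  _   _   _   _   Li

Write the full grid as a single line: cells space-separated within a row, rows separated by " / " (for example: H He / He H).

At row 2, column 4: row 2 has {H,Be,B}; column 4 has {H,Li}; that leaves He.
At row 4, column 5: row 4 has {Li,Be}; column 5 has {H,Li,Be,B}; that leaves He.
At row 1, column 4: row 1 has {H,Be}; column 4 has {H,He,Li}; that leaves B.
At row 2, column 3: row 2 has {H,He,Be,B}; column 3 has {Be}; that leaves Li.
At row 4, column 1: row 4 has {He,Li,Be}; column 1 has {H,Be}; that leaves B.
At row 4, column 2: row 4 has {He,Li,Be,B}; column 2 has {Be}; that leaves H.
At row 5, column 1: row 5 has {Li}; column 1 has {H,Be,B}; that leaves He.
At row 5, column 2: row 5 has {He,Li}; column 2 has {H,Be}; that leaves B.
At row 5, column 3: row 5 has {He,Li,B}; column 3 has {Li,Be}; that leaves H.
At row 5, column 4: row 5 has {H,He,Li,B}; column 4 has {H,He,Li,B}; that leaves Be.
At row 1, column 3: row 1 has {H,Be,B}; column 3 has {H,Li,Be}; that leaves He.
At row 3, column 1: row 3 has {H,Be}; column 1 has {H,He,Be,B}; that leaves Li.
At row 3, column 2: row 3 has {H,Li,Be}; column 2 has {H,Be,B}; that leaves He.
At row 3, column 3: row 3 has {H,He,Li,Be}; column 3 has {H,He,Li,Be}; that leaves B.
At row 1, column 2: row 1 has {H,He,Be,B}; column 2 has {H,He,Be,B}; that leaves Li.

Be Li He B H / H Be Li He B / Li He B H Be / B H Be Li He / He B H Be Li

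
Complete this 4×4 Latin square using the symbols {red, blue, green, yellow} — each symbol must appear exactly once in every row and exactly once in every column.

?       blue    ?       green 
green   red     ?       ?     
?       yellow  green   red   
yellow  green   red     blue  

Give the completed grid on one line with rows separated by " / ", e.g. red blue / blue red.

red blue yellow green / green red blue yellow / blue yellow green red / yellow green red blue

row 1 has {blue,green}; column 1 has {green,yellow} — only red is left for (r1,c1).
row 1 has {red,blue,green}; column 3 has {red,green} — only yellow is left for (r1,c3).
row 2 has {red,green}; column 3 has {red,green,yellow} — only blue is left for (r2,c3).
row 2 has {red,blue,green}; column 4 has {red,blue,green} — only yellow is left for (r2,c4).
row 3 has {red,green,yellow}; column 1 has {red,green,yellow} — only blue is left for (r3,c1).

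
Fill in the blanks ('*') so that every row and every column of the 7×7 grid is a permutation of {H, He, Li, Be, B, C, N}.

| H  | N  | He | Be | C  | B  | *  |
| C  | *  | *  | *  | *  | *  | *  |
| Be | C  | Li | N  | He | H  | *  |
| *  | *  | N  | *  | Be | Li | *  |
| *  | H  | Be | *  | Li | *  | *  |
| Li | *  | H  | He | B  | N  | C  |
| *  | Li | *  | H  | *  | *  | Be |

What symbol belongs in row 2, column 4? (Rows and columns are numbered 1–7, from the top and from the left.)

Li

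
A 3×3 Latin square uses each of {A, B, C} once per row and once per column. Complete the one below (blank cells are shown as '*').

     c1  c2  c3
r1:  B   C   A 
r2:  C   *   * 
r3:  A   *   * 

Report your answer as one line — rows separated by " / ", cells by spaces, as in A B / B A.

(r2,c3): row 2 has {C}; column 3 has {A}, so it must be B.
(r3,c2): row 3 has {A}; column 2 has {C}, so it must be B.
(r3,c3): row 3 has {A,B}; column 3 has {A,B}, so it must be C.
(r2,c2): row 2 has {B,C}; column 2 has {B,C}, so it must be A.

B C A / C A B / A B C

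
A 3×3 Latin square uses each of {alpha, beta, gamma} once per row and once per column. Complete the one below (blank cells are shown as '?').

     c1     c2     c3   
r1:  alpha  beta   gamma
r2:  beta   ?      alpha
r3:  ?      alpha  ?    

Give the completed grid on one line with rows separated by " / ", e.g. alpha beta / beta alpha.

At row 2, column 2: row 2 has {alpha,beta}; column 2 has {alpha,beta}; that leaves gamma.
At row 3, column 1: row 3 has {alpha}; column 1 has {alpha,beta}; that leaves gamma.
At row 3, column 3: row 3 has {alpha,gamma}; column 3 has {alpha,gamma}; that leaves beta.

alpha beta gamma / beta gamma alpha / gamma alpha beta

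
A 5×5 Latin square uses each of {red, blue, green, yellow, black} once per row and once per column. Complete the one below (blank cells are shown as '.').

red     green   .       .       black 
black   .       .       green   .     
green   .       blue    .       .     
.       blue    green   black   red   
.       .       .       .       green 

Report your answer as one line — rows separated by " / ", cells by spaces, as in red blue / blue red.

red green yellow blue black / black yellow red green blue / green black blue red yellow / yellow blue green black red / blue red black yellow green

(r1,c3) = yellow
(r1,c4) = blue
(r2,c3) = red
(r3,c5) = yellow
(r4,c1) = yellow
(r5,c1) = blue
(r5,c3) = black
(r2,c2) = yellow
(r2,c5) = blue
(r3,c4) = red
(r5,c2) = red
(r5,c4) = yellow
(r3,c2) = black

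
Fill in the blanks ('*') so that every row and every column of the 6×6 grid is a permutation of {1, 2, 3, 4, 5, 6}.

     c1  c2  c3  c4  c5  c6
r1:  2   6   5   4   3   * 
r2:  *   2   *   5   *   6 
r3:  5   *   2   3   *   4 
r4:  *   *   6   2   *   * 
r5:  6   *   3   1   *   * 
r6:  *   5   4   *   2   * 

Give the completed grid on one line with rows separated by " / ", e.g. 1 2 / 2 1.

2 6 5 4 3 1 / 3 2 1 5 4 6 / 5 1 2 3 6 4 / 4 3 6 2 1 5 / 6 4 3 1 5 2 / 1 5 4 6 2 3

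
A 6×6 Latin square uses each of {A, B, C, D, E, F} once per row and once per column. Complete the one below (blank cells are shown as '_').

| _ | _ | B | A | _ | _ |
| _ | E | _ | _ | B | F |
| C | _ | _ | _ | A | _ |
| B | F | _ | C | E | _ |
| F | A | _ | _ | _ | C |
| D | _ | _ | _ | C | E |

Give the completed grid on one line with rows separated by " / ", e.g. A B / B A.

E C B A F D / A E C D B F / C D F E A B / B F D C E A / F A E B D C / D B A F C E

(r1,c1): row 1 has {A,B}; column 1 has {B,C,D,F}, so it must be E.
(r1,c6): row 1 has {A,B,E}; column 6 has {C,E,F}, so it must be D.
(r2,c1): row 2 has {B,E,F}; column 1 has {B,C,D,E,F}, so it must be A.
(r2,c4): row 2 has {A,B,E,F}; column 4 has {A,C}, so it must be D.
(r3,c6): row 3 has {A,C}; column 6 has {C,D,E,F}, so it must be B.
(r4,c6): row 4 has {B,C,E,F}; column 6 has {B,C,D,E,F}, so it must be A.
(r5,c5): row 5 has {A,C,F}; column 5 has {A,B,C,E}, so it must be D.
(r6,c2): row 6 has {C,D,E}; column 2 has {A,E,F}, so it must be B.
(r6,c4): row 6 has {B,C,D,E}; column 4 has {A,C,D}, so it must be F.
(r1,c2): row 1 has {A,B,D,E}; column 2 has {A,B,E,F}, so it must be C.
(r1,c5): row 1 has {A,B,C,D,E}; column 5 has {A,B,C,D,E}, so it must be F.
(r2,c3): row 2 has {A,B,D,E,F}; column 3 has {B}, so it must be C.
(r3,c2): row 3 has {A,B,C}; column 2 has {A,B,C,E,F}, so it must be D.
(r3,c4): row 3 has {A,B,C,D}; column 4 has {A,C,D,F}, so it must be E.
(r4,c3): row 4 has {A,B,C,E,F}; column 3 has {B,C}, so it must be D.
(r5,c3): row 5 has {A,C,D,F}; column 3 has {B,C,D}, so it must be E.
(r5,c4): row 5 has {A,C,D,E,F}; column 4 has {A,C,D,E,F}, so it must be B.
(r6,c3): row 6 has {B,C,D,E,F}; column 3 has {B,C,D,E}, so it must be A.
(r3,c3): row 3 has {A,B,C,D,E}; column 3 has {A,B,C,D,E}, so it must be F.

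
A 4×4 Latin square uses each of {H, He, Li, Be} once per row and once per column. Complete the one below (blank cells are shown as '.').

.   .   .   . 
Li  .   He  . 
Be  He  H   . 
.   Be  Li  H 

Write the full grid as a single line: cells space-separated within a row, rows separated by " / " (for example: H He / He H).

H Li Be He / Li H He Be / Be He H Li / He Be Li H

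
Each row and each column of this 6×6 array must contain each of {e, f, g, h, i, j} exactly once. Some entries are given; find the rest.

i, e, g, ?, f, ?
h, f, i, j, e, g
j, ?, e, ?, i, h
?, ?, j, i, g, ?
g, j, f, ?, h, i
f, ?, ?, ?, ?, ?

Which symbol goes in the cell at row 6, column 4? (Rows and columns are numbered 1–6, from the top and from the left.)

row 1 has {e,f,g,i}; column 4 has {i,j} — only h is left for (r1,c4).
row 1 has {e,f,g,h,i}; column 6 has {g,h,i} — only j is left for (r1,c6).
row 3 has {e,h,i,j}; column 2 has {e,f,j} — only g is left for (r3,c2).
row 3 has {e,g,h,i,j}; column 4 has {h,i,j} — only f is left for (r3,c4).
row 4 has {g,i,j}; column 1 has {f,g,h,i,j} — only e is left for (r4,c1).
row 4 has {e,g,i,j}; column 2 has {e,f,g,j} — only h is left for (r4,c2).
row 4 has {e,g,h,i,j}; column 6 has {g,h,i,j} — only f is left for (r4,c6).
row 5 has {f,g,h,i,j}; column 4 has {f,h,i,j} — only e is left for (r5,c4).
row 6 has {f}; column 2 has {e,f,g,h,j} — only i is left for (r6,c2).
row 6 has {f,i}; column 3 has {e,f,g,i,j} — only h is left for (r6,c3).
row 6 has {f,h,i}; column 4 has {e,f,h,i,j} — only g is left for (r6,c4).

g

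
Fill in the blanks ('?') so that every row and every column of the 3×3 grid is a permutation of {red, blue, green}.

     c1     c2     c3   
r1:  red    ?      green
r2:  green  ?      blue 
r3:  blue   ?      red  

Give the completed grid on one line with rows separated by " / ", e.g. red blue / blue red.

(r1,c2) = blue
(r2,c2) = red
(r3,c2) = green

red blue green / green red blue / blue green red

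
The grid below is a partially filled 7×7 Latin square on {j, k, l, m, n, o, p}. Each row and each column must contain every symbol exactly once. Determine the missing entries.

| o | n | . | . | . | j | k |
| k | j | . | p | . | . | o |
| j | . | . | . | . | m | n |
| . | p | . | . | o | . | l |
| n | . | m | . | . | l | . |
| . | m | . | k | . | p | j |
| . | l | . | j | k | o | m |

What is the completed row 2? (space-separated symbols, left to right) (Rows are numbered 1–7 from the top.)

k j l p m n o

(r2,c6) = n
(r4,c1) = m
(r4,c4) = n
(r4,c6) = k
(r5,c4) = o
(r5,c7) = p
(r6,c1) = l
(r6,c5) = n
(r7,c1) = p
(r7,c3) = n
(r2,c3) = l
(r2,c5) = m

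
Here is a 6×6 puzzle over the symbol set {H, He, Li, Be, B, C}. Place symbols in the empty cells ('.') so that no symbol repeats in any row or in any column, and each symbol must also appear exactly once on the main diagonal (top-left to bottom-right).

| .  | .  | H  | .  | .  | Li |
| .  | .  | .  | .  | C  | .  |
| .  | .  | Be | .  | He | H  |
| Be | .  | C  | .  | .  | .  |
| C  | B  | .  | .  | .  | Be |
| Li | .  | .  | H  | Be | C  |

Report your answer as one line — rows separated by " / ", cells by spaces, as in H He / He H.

He Be H C B Li / H Li He Be C B / B C Be Li He H / Be H C B Li He / C B Li He H Be / Li He B H Be C

(r1,c5) = B
(r3,c1) = B
(r6,c2) = He
(r6,c3) = B
(r1,c1) = He
(r2,c1) = H
(r2,c2) = Li
(r2,c3) = He
(r2,c6) = B
(r3,c2) = C
(r3,c4) = Li
(r4,c2) = H
(r4,c4) = B
(r4,c5) = Li
(r4,c6) = He
(r5,c3) = Li
(r5,c4) = He
(r5,c5) = H
(r1,c2) = Be
(r1,c4) = C
(r2,c4) = Be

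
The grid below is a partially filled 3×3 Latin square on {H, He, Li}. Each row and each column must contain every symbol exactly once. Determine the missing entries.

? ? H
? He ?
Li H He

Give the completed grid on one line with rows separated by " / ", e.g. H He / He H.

He Li H / H He Li / Li H He

(r1,c1) = He
(r1,c2) = Li
(r2,c1) = H
(r2,c3) = Li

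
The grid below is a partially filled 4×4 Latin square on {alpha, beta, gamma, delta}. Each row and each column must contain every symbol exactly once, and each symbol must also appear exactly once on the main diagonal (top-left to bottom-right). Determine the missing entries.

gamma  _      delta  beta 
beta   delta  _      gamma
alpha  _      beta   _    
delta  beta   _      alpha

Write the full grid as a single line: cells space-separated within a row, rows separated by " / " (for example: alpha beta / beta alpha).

(r1,c2): row 1 has {beta,gamma,delta}; column 2 has {beta,delta}, so it must be alpha.
(r2,c3): row 2 has {beta,gamma,delta}; column 3 has {beta,delta}, so it must be alpha.
(r3,c2): row 3 has {alpha,beta}; column 2 has {alpha,beta,delta}, so it must be gamma.
(r3,c4): row 3 has {alpha,beta,gamma}; column 4 has {alpha,beta,gamma}, so it must be delta.
(r4,c3): row 4 has {alpha,beta,delta}; column 3 has {alpha,beta,delta}, so it must be gamma.

gamma alpha delta beta / beta delta alpha gamma / alpha gamma beta delta / delta beta gamma alpha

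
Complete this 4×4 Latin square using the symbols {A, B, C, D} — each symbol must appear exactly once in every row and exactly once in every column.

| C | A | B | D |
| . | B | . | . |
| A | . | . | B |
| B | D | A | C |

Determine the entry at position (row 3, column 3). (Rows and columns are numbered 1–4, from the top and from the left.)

D

(r2,c1) = D
(r2,c3) = C
(r2,c4) = A
(r3,c2) = C
(r3,c3) = D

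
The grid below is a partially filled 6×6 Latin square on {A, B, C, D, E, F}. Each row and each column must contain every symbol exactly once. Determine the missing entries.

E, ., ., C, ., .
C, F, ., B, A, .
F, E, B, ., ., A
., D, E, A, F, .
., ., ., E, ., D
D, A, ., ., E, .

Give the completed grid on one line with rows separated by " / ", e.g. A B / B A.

E B A C D F / C F D B A E / F E B D C A / B D E A F C / A C F E B D / D A C F E B

At row 1, column 2: row 1 has {C,E}; column 2 has {A,D,E,F}; that leaves B.
At row 1, column 5: row 1 has {B,C,E}; column 5 has {A,E,F}; that leaves D.
At row 1, column 6: row 1 has {B,C,D,E}; column 6 has {A,D}; that leaves F.
At row 2, column 3: row 2 has {A,B,C,F}; column 3 has {B,E}; that leaves D.
At row 2, column 6: row 2 has {A,B,C,D,F}; column 6 has {A,D,F}; that leaves E.
At row 3, column 4: row 3 has {A,B,E,F}; column 4 has {A,B,C,E}; that leaves D.
At row 3, column 5: row 3 has {A,B,D,E,F}; column 5 has {A,D,E,F}; that leaves C.
At row 4, column 1: row 4 has {A,D,E,F}; column 1 has {C,D,E,F}; that leaves B.
At row 4, column 6: row 4 has {A,B,D,E,F}; column 6 has {A,D,E,F}; that leaves C.
At row 5, column 1: row 5 has {D,E}; column 1 has {B,C,D,E,F}; that leaves A.
At row 5, column 2: row 5 has {A,D,E}; column 2 has {A,B,D,E,F}; that leaves C.
At row 5, column 3: row 5 has {A,C,D,E}; column 3 has {B,D,E}; that leaves F.
At row 5, column 5: row 5 has {A,C,D,E,F}; column 5 has {A,C,D,E,F}; that leaves B.
At row 6, column 3: row 6 has {A,D,E}; column 3 has {B,D,E,F}; that leaves C.
At row 6, column 4: row 6 has {A,C,D,E}; column 4 has {A,B,C,D,E}; that leaves F.
At row 6, column 6: row 6 has {A,C,D,E,F}; column 6 has {A,C,D,E,F}; that leaves B.
At row 1, column 3: row 1 has {B,C,D,E,F}; column 3 has {B,C,D,E,F}; that leaves A.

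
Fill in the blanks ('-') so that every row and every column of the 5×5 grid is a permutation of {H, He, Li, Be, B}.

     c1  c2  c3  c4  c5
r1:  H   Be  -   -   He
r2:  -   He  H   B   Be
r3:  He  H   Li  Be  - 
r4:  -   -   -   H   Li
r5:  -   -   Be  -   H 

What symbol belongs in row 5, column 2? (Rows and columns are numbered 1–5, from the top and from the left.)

(r1,c3) = B
(r1,c4) = Li
(r2,c1) = Li
(r3,c5) = B
(r4,c2) = B
(r4,c3) = He
(r5,c1) = B
(r5,c2) = Li

Li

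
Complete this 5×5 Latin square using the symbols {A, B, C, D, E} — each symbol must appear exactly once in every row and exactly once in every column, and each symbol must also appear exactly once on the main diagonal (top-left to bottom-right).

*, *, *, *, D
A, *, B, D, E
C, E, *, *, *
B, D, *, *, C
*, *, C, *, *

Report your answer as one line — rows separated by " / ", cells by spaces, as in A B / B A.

E B A C D / A C B D E / C E D B A / B D E A C / D A C E B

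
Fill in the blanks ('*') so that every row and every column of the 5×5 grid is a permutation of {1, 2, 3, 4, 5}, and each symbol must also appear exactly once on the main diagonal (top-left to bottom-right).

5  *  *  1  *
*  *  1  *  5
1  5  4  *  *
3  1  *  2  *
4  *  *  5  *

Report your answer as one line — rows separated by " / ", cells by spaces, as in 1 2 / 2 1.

5 4 2 1 3 / 2 3 1 4 5 / 1 5 4 3 2 / 3 1 5 2 4 / 4 2 3 5 1

At row 2, column 1: row 2 has {1,5}; column 1 has {1,3,4,5}; that leaves 2.
At row 2, column 2: row 2 has {1,2,5}; column 2 has {1,5}; the diagonal has {2,4,5}; that leaves 3.
At row 2, column 4: row 2 has {1,2,3,5}; column 4 has {1,2,5}; that leaves 4.
At row 3, column 4: row 3 has {1,4,5}; column 4 has {1,2,4,5}; that leaves 3.
At row 3, column 5: row 3 has {1,3,4,5}; column 5 has {5}; that leaves 2.
At row 4, column 3: row 4 has {1,2,3}; column 3 has {1,4}; that leaves 5.
At row 4, column 5: row 4 has {1,2,3,5}; column 5 has {2,5}; that leaves 4.
At row 5, column 2: row 5 has {4,5}; column 2 has {1,3,5}; that leaves 2.
At row 5, column 3: row 5 has {2,4,5}; column 3 has {1,4,5}; that leaves 3.
At row 5, column 5: row 5 has {2,3,4,5}; column 5 has {2,4,5}; the diagonal has {2,3,4,5}; that leaves 1.
At row 1, column 2: row 1 has {1,5}; column 2 has {1,2,3,5}; that leaves 4.
At row 1, column 3: row 1 has {1,4,5}; column 3 has {1,3,4,5}; that leaves 2.
At row 1, column 5: row 1 has {1,2,4,5}; column 5 has {1,2,4,5}; that leaves 3.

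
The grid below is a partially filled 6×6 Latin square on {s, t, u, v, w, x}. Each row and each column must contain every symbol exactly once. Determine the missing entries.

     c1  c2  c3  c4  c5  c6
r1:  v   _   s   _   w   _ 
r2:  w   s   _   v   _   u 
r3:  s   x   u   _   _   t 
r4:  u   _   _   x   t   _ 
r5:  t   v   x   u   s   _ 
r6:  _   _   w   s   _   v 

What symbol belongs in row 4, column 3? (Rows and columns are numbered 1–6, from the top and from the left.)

row 1 has {s,v,w}; column 4 has {s,u,v,x} — only t is left for (r1,c4).
row 1 has {s,t,v,w}; column 6 has {t,u,v} — only x is left for (r1,c6).
row 2 has {s,u,v,w}; column 3 has {s,u,w,x} — only t is left for (r2,c3).
row 2 has {s,t,u,v,w}; column 5 has {s,t,w} — only x is left for (r2,c5).
row 3 has {s,t,u,x}; column 4 has {s,t,u,v,x} — only w is left for (r3,c4).
row 3 has {s,t,u,w,x}; column 5 has {s,t,w,x} — only v is left for (r3,c5).
row 4 has {t,u,x}; column 2 has {s,v,x} — only w is left for (r4,c2).
row 4 has {t,u,w,x}; column 3 has {s,t,u,w,x} — only v is left for (r4,c3).

v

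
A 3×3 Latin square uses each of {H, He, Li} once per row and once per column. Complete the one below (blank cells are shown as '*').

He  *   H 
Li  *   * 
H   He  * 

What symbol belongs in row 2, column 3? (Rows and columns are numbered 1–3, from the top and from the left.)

(r1,c2): row 1 has {H,He}; column 2 has {He}, so it must be Li.
(r2,c2): row 2 has {Li}; column 2 has {He,Li}, so it must be H.
(r2,c3): row 2 has {H,Li}; column 3 has {H}, so it must be He.

He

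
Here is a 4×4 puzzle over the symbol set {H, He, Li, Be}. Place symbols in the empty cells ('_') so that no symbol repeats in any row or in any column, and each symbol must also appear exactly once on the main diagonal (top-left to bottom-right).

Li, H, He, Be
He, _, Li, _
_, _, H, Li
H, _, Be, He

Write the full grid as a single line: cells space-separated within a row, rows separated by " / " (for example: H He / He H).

(r2,c2) = Be
(r2,c4) = H
(r3,c1) = Be
(r3,c2) = He
(r4,c2) = Li

Li H He Be / He Be Li H / Be He H Li / H Li Be He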